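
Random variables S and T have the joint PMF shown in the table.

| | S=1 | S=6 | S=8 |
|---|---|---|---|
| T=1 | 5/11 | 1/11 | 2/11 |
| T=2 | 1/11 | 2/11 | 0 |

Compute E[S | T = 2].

13/3

P(T = 2) = 3/11.
Σ S·P over the event = 1·(1/11) + 6·(2/11) = 13/11.
E[S | T = 2] = (13/11) / (3/11) = 13/3.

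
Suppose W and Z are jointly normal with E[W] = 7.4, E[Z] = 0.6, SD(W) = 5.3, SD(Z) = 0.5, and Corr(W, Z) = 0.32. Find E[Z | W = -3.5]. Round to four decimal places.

0.2709

E[Z | W=x] = μ_Z + ρ(σ_Z/σ_W)(x − μ_W) for jointly normal variables.
E[Z | W=-3.5] = 0.6 + (0.32)·(0.5/5.3)·(-3.5 − (7.4)) = 0.6 + (0.030189)·(-10.9) = 0.2709.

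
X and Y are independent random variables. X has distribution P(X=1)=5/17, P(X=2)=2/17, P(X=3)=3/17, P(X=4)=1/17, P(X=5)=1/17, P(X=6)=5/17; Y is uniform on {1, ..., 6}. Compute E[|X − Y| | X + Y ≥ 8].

2

P(X + Y ≥ 8) = 20/51.
Summing |X−Y|·P(x,y) over outcomes with X + Y ≥ 8 gives 40/51.
E[|X − Y| | X + Y ≥ 8] = (40/51) / (20/51) = 2.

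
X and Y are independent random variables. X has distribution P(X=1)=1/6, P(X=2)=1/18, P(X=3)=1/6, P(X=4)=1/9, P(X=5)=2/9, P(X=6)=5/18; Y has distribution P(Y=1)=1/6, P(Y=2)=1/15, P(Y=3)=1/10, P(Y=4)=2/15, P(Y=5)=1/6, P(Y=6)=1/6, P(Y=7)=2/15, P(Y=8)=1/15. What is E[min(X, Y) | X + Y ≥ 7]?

1484/405

P(X + Y ≥ 7) = 3/4.
Summing min(X,Y)·P(x,y) over outcomes with X + Y ≥ 7 gives 371/135.
E[min(X, Y) | X + Y ≥ 7] = (371/135) / (3/4) = 1484/405.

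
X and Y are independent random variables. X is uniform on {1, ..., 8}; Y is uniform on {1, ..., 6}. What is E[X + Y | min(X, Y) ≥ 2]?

9

P(min(X, Y) ≥ 2) = 35/48.
Summing (X+Y)·P(x,y) over outcomes with min(X, Y) ≥ 2 gives 105/16.
E[X + Y | min(X, Y) ≥ 2] = (105/16) / (35/48) = 9.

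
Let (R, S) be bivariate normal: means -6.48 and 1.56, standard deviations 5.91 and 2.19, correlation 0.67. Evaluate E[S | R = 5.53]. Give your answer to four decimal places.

4.5418

The regression of S on R has slope ρ·σ_S/σ_R and passes through (μ_R, μ_S).
E[S | R=5.53] = 1.56 + (0.67)·(2.19/5.91)·(5.53 − (-6.48)) = 1.56 + (0.248274)·(12.01) = 4.5418.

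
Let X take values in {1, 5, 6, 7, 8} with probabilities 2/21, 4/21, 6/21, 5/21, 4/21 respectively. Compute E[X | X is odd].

P(X is odd) = 11/21.
Σ over the event: 1·2/21 + 5·4/21 + 7·5/21 = 19/7.
E[X | X is odd] = (19/7) / (11/21) = 57/11.

57/11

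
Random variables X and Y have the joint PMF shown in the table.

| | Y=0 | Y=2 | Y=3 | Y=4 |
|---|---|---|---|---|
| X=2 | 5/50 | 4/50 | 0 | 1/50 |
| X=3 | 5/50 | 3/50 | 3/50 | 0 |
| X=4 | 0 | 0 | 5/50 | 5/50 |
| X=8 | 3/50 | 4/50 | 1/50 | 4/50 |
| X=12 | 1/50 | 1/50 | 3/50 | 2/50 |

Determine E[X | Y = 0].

61/14

P(Y = 0) = 7/25.
Σ X·P over the event = 2·(5/50) + 3·(5/50) + 8·(3/50) + 12·(1/50) = 61/50.
E[X | Y = 0] = (61/50) / (7/25) = 61/14.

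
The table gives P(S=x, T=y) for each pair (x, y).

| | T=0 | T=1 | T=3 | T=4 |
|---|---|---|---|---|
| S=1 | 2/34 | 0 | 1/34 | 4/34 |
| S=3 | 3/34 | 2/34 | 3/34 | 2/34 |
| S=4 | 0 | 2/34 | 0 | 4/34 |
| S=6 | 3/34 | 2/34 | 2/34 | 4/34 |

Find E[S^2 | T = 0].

P(T = 0) = 4/17.
Summing S^2·P(S=x,T=y) over the conditioning event gives 137/34.
E[S^2 | T = 0] = (137/34) / (4/17) = 137/8.

137/8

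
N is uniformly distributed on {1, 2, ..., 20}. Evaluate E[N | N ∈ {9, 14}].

P(N ∈ {9, 14}) = 1/10.
Σ over the event: 9·1/20 + 14·1/20 = 23/20.
E[N | N ∈ {9, 14}] = (23/20) / (1/10) = 23/2.

23/2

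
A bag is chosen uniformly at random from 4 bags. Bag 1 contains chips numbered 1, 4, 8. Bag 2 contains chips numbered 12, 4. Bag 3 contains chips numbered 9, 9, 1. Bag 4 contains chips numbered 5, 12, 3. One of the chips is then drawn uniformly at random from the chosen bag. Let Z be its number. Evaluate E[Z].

E[Z | bag 1] = (1+4+8)/3 = 13/3.
E[Z | bag 2] = (12+4)/2 = 8.
E[Z | bag 3] = (9+9+1)/3 = 19/3.
E[Z | bag 4] = (5+12+3)/3 = 20/3.
By the law of total expectation,
E[Z] = (1/4)·(13/3) + (1/4)·(8) + (1/4)·(19/3) + (1/4)·(20/3) = 19/3.

19/3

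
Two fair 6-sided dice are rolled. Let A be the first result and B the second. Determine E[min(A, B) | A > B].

7/3

P(A > B) = 5/12.
Summing min(A,B)·P(x,y) over outcomes with A > B gives 35/36.
E[min(A, B) | A > B] = (35/36) / (5/12) = 7/3.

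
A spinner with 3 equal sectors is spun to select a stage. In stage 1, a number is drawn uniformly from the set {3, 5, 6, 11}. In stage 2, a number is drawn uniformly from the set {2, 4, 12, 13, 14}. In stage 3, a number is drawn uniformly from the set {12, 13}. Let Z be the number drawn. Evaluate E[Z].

37/4

E[Z | stage 1] = (3+5+6+11)/4 = 25/4.
E[Z | stage 2] = (2+4+12+13+14)/5 = 9.
E[Z | stage 3] = (12+13)/2 = 25/2.
By the law of total expectation,
E[Z] = (1/3)·(25/4) + (1/3)·(9) + (1/3)·(25/2) = 37/4.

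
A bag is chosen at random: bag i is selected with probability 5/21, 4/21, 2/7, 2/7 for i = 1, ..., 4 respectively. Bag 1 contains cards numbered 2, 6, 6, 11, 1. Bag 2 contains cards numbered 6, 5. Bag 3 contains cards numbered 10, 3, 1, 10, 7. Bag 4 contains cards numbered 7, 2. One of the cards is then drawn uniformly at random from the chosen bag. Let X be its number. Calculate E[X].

E[X | bag 1] = (2+6+6+11+1)/5 = 26/5.
E[X | bag 2] = (6+5)/2 = 11/2.
E[X | bag 3] = (10+3+1+10+7)/5 = 31/5.
E[X | bag 4] = (7+2)/2 = 9/2.
E[X] = (5/21)·(26/5) + (4/21)·(11/2) + (2/7)·(31/5) + (2/7)·(9/2) = 187/35.

187/35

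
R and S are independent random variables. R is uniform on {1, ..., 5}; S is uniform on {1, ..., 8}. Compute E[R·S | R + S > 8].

P(R + S > 8) = 3/8.
Summing RS·P(x,y) over outcomes with R + S > 8 gives 71/8.
E[R·S | R + S > 8] = (71/8) / (3/8) = 71/3.

71/3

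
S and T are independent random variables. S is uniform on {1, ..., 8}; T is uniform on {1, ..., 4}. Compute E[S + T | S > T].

P(S > T) = 11/16.
Summing (S+T)·P(x,y) over outcomes with S > T gives 87/16.
E[S + T | S > T] = (87/16) / (11/16) = 87/11.

87/11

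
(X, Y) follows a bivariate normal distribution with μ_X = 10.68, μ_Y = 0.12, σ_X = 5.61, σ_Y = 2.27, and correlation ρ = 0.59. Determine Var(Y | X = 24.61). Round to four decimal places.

3.3592

For a bivariate normal, Var(Y | X=x) = σ_Y²(1 − ρ²).
Var(Y | X=24.61) = (2.27)²·(1 − (0.59)²) = 5.1529·0.6519 = 3.3592.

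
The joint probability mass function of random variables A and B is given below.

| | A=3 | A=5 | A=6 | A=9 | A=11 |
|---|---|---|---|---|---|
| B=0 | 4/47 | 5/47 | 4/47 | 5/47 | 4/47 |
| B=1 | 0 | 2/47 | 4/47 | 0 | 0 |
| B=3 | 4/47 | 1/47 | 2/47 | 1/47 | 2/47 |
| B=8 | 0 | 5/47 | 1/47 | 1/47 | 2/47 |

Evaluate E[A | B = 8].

P(B = 8) = 9/47.
Σ A·P over the event = 5·(5/47) + 6·(1/47) + 9·(1/47) + 11·(2/47) = 62/47.
E[A | B = 8] = (62/47) / (9/47) = 62/9.

62/9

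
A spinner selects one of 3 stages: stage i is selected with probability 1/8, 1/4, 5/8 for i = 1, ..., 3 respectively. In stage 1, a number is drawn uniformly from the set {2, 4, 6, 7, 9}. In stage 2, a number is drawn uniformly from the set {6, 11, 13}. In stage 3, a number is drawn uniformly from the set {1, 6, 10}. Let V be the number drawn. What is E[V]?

809/120

E[V | stage 1] = (2+4+6+7+9)/5 = 28/5.
E[V | stage 2] = (6+11+13)/3 = 10.
E[V | stage 3] = (1+6+10)/3 = 17/3.
By the law of total expectation,
E[V] = (1/8)·(28/5) + (1/4)·(10) + (5/8)·(17/3) = 809/120.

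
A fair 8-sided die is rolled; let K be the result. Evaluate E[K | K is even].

Given K is even, K is equally likely to be any of {2, 4, 6, 8}.
E[K | K is even] = (2 + 4 + 6 + 8) / 4 = 5.

5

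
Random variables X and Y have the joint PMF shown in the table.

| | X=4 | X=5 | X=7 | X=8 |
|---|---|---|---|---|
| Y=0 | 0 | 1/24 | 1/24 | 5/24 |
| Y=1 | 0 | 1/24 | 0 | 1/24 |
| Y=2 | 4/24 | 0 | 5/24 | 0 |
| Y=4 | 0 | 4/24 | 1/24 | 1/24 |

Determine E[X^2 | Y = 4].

71/2

P(Y = 4) = 1/4.
Σ X^2·P over the event = 25·(4/24) + 49·(1/24) + 64·(1/24) = 71/8.
E[X^2 | Y = 4] = (71/8) / (1/4) = 71/2.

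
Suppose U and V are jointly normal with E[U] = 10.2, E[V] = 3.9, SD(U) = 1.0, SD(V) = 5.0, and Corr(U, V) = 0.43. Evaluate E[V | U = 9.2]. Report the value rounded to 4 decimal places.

E[V | U=x] = μ_V + ρ(σ_V/σ_U)(x − μ_U) for jointly normal variables.
E[V | U=9.2] = 3.9 + (0.43)·(5.0/1.0)·(9.2 − (10.2)) = 3.9 + (2.15)·(-1) = 1.7500.

1.7500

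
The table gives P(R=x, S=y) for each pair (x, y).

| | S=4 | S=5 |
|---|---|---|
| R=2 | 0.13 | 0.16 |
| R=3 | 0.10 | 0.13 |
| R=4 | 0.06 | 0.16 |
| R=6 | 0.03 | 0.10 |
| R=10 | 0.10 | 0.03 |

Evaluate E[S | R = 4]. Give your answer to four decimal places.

P(R = 4) = 0.22.
Σ S·P over the event = 4·(0.06) + 5·(0.16) = 1.04.
E[S | R = 4] = (1.04) / (0.22) = 4.7273.

4.7273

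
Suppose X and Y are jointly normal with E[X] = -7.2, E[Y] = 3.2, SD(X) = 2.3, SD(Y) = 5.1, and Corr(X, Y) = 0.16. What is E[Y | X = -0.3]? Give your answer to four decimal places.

5.6480

The regression of Y on X has slope ρ·σ_Y/σ_X and passes through (μ_X, μ_Y).
E[Y | X=-0.3] = 3.2 + (0.16)·(5.1/2.3)·(-0.3 − (-7.2)) = 3.2 + (0.35478)·(6.9) = 5.6480.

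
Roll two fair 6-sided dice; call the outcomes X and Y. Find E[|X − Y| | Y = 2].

Outcomes with Y = 2: (1,2), (2,2), (3,2), (4,2), (5,2), (6,2), each with probability 1/36.
E[|X − Y| | Y = 2] = (1 + 0 + 1 + 2 + 3 + 4) / 6 = 11/6.

11/6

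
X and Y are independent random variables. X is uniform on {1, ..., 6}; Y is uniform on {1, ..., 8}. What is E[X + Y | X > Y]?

7

P(X > Y) = 5/16.
Summing (X+Y)·P(x,y) over outcomes with X > Y gives 35/16.
E[X + Y | X > Y] = (35/16) / (5/16) = 7.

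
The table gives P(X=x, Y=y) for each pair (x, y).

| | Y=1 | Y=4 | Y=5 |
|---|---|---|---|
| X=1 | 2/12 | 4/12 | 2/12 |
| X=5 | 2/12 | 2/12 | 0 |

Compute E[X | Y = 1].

P(Y = 1) = 1/3.
Σ X·P over the event = 1·(2/12) + 5·(2/12) = 1.
E[X | Y = 1] = (1) / (1/3) = 3.

3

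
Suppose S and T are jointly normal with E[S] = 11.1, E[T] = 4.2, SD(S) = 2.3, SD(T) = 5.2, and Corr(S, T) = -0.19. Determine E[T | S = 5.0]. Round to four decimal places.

The regression of T on S has slope ρ·σ_T/σ_S and passes through (μ_S, μ_T).
E[T | S=5.0] = 4.2 + (-0.19)·(5.2/2.3)·(5.0 − (11.1)) = 4.2 + (-0.429565)·(-6.1) = 6.8203.

6.8203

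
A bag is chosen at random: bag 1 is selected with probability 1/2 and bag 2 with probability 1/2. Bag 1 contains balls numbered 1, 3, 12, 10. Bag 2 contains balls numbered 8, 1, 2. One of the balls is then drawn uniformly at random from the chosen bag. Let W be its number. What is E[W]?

61/12

E[W | bag 1] = (1+3+12+10)/4 = 13/2.
E[W | bag 2] = (8+1+2)/3 = 11/3.
By the law of total expectation,
E[W] = (1/2)·(13/2) + (1/2)·(11/3) = 61/12.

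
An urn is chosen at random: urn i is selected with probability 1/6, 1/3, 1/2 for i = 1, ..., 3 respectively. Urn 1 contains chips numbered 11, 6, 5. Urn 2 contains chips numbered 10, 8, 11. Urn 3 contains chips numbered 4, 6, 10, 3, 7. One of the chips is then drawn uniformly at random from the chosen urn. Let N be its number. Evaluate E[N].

E[N | urn 1] = (11+6+5)/3 = 22/3.
E[N | urn 2] = (10+8+11)/3 = 29/3.
E[N | urn 3] = (4+6+10+3+7)/5 = 6.
E[N] = (1/6)·(22/3) + (1/3)·(29/3) + (1/2)·(6) = 67/9.

67/9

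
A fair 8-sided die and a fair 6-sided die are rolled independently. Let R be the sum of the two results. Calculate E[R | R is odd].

8

P(R is odd) = 1/2.
Σ over the event: 3·1/24 + 5·1/12 + 7·1/8 + 9·1/8 + 11·1/12 + 13·1/24 = 4.
E[R | R is odd] = (4) / (1/2) = 8.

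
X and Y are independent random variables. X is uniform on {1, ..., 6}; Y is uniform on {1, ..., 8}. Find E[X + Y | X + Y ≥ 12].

Outcomes with X + Y ≥ 12: (4,8), (5,7), (5,8), (6,6), (6,7), (6,8), each with probability 1/48.
E[X + Y | X + Y ≥ 12] = (12 + 12 + 13 + 12 + 13 + 14) / 6 = 38/3.

38/3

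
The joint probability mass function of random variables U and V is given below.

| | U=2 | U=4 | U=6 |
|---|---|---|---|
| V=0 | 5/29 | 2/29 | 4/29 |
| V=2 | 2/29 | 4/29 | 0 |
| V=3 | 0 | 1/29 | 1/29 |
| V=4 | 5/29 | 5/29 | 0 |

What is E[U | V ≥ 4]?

P(V ≥ 4) = 10/29.
Σ U·P over the event = 2·(5/29) + 4·(5/29) = 30/29.
E[U | V ≥ 4] = (30/29) / (10/29) = 3.

3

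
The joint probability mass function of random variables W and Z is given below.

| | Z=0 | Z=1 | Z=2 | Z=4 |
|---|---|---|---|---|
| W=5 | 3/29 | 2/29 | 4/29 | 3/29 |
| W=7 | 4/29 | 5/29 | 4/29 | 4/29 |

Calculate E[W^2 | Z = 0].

P(Z = 0) = 7/29.
Summing W^2·P(W=x,Z=y) over the conditioning event gives 271/29.
E[W^2 | Z = 0] = (271/29) / (7/29) = 271/7.

271/7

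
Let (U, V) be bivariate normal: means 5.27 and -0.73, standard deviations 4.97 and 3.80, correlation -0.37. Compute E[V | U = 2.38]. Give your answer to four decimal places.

The regression of V on U has slope ρ·σ_V/σ_U and passes through (μ_U, μ_V).
E[V | U=2.38] = -0.73 + (-0.37)·(3.80/4.97)·(2.38 − (5.27)) = -0.73 + (-0.2829)·(-2.89) = 0.0876.

0.0876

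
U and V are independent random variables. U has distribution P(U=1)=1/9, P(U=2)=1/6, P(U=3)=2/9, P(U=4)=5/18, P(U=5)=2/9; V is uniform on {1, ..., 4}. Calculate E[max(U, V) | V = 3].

67/18

P(V = 3) = 1/4.
Summing max(U,V)·P(x,y) over outcomes with V = 3 gives 67/72.
E[max(U, V) | V = 3] = (67/72) / (1/4) = 67/18.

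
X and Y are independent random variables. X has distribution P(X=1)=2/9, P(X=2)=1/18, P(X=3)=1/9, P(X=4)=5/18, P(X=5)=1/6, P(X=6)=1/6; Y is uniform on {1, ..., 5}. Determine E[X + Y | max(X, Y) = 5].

212/27

P(max(X, Y) = 5) = 3/10.
Summing (X+Y)·P(x,y) over outcomes with max(X, Y) = 5 gives 106/45.
E[X + Y | max(X, Y) = 5] = (106/45) / (3/10) = 212/27.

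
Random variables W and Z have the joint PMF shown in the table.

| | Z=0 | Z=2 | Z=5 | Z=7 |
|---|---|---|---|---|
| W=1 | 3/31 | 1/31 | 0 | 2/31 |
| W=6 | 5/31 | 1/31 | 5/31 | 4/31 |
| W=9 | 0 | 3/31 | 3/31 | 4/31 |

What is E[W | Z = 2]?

34/5

P(Z = 2) = 5/31.
Σ W·P over the event = 1·(1/31) + 6·(1/31) + 9·(3/31) = 34/31.
E[W | Z = 2] = (34/31) / (5/31) = 34/5.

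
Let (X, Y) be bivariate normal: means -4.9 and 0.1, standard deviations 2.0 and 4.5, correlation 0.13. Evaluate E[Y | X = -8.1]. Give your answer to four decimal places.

-0.8360

The regression of Y on X has slope ρ·σ_Y/σ_X and passes through (μ_X, μ_Y).
E[Y | X=-8.1] = 0.1 + (0.13)·(4.5/2.0)·(-8.1 − (-4.9)) = 0.1 + (0.2925)·(-3.2) = -0.8360.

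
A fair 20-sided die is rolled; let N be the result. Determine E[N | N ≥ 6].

P(N ≥ 6) = 3/4.
E[N | N ≥ 6] = (39/4) / (3/4) = 13.

13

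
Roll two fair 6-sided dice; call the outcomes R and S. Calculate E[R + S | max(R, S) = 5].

Outcomes with max(R, S) = 5: (1,5), (2,5), (3,5), (4,5), (5,1), (5,2), (5,3), (5,4), (5,5), each with probability 1/36.
E[R + S | max(R, S) = 5] = (6 + 7 + 8 + 9 + 6 + 7 + 8 + 9 + 10) / 9 = 70/9.

70/9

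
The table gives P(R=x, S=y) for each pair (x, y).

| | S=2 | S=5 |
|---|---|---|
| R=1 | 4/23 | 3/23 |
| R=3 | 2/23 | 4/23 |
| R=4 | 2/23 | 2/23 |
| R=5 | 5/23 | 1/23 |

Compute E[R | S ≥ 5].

14/5

P(S ≥ 5) = 10/23.
Σ R·P over the event = 1·(3/23) + 3·(4/23) + 4·(2/23) + 5·(1/23) = 28/23.
E[R | S ≥ 5] = (28/23) / (10/23) = 14/5.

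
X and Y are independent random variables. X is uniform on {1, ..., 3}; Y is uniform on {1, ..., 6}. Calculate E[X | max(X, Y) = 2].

P(max(X, Y) = 2) = 1/6.
Summing X·P(x,y) over outcomes with max(X, Y) = 2 gives 5/18.
E[X | max(X, Y) = 2] = (5/18) / (1/6) = 5/3.

5/3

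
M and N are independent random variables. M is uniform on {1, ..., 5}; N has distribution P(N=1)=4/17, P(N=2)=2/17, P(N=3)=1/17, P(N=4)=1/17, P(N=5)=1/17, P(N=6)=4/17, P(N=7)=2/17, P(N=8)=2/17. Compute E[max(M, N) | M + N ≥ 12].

23/3

P(M + N ≥ 12) = 6/85.
Summing max(M,N)·P(x,y) over outcomes with M + N ≥ 12 gives 46/85.
E[max(M, N) | M + N ≥ 12] = (46/85) / (6/85) = 23/3.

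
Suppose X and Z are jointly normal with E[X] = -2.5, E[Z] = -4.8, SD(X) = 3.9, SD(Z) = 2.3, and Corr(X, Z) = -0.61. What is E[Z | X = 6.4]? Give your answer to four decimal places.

For a bivariate normal, E[Z | X=x] = μ_Z + ρ·(σ_Z/σ_X)·(x − μ_X).
E[Z | X=6.4] = -4.8 + (-0.61)·(2.3/3.9)·(6.4 − (-2.5)) = -4.8 + (-0.35974)·(8.9) = -8.0017.

-8.0017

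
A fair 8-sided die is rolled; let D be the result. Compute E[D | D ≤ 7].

4

Given D ≤ 7, D is equally likely to be any of {1, 2, 3, 4, 5, 6, 7}.
E[D | D ≤ 7] = (1 + 2 + 3 + 4 + 5 + 6 + 7) / 7 = 4.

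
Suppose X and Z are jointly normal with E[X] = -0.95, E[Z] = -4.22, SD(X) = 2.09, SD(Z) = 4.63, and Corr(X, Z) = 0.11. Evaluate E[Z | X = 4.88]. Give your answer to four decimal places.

For a bivariate normal, E[Z | X=x] = μ_Z + ρ·(σ_Z/σ_X)·(x − μ_X).
E[Z | X=4.88] = -4.22 + (0.11)·(4.63/2.09)·(4.88 − (-0.95)) = -4.22 + (0.24368)·(5.83) = -2.7993.

-2.7993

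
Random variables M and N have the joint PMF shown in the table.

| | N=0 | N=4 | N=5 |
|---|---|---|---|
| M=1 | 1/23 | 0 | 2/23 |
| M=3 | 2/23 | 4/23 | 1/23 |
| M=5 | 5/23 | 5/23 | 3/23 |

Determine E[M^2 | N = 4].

P(N = 4) = 9/23.
Σ M^2·P over the event = 9·(4/23) + 25·(5/23) = 7.
E[M^2 | N = 4] = (7) / (9/23) = 161/9.

161/9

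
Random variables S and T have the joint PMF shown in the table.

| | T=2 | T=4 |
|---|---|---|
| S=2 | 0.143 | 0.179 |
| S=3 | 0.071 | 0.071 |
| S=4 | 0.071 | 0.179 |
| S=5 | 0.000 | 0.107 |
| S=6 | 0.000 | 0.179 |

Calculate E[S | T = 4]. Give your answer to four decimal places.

4.0503

P(T = 4) = 0.715.
Σ S·P over the event = 2·(0.179) + 3·(0.071) + 4·(0.179) + 5·(0.107) + 6·(0.179) = 2.896.
E[S | T = 4] = (2.896) / (0.715) = 4.0503.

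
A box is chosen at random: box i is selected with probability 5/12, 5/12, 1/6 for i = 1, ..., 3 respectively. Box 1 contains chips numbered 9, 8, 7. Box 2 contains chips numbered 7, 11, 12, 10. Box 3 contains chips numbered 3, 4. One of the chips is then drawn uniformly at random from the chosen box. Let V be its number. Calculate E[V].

97/12

E[V | box 1] = (9+8+7)/3 = 8.
E[V | box 2] = (7+11+12+10)/4 = 10.
E[V | box 3] = (3+4)/2 = 7/2.
By the law of total expectation,
E[V] = (5/12)·(8) + (5/12)·(10) + (1/6)·(7/2) = 97/12.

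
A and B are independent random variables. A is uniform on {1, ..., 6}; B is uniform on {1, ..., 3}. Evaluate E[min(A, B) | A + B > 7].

8/3

Outcomes with A + B > 7: (5,3), (6,2), (6,3), each with probability 1/18.
E[min(A, B) | A + B > 7] = (3 + 2 + 3) / 3 = 8/3.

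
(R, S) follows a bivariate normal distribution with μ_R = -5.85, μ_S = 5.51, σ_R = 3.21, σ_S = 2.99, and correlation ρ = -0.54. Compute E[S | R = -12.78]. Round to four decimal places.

8.9957

For a bivariate normal, E[S | R=x] = μ_S + ρ·(σ_S/σ_R)·(x − μ_R).
E[S | R=-12.78] = 5.51 + (-0.54)·(2.99/3.21)·(-12.78 − (-5.85)) = 5.51 + (-0.50299)·(-6.93) = 8.9957.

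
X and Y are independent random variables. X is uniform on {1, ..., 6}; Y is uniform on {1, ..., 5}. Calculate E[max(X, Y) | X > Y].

14/3

P(X > Y) = 1/2.
Summing max(X,Y)·P(x,y) over outcomes with X > Y gives 7/3.
E[max(X, Y) | X > Y] = (7/3) / (1/2) = 14/3.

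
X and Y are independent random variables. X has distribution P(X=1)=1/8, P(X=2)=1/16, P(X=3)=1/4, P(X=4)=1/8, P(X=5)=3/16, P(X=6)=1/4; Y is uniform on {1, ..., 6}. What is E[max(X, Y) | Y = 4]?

P(Y = 4) = 1/6.
Summing max(X,Y)·P(x,y) over outcomes with Y = 4 gives 25/32.
E[max(X, Y) | Y = 4] = (25/32) / (1/6) = 75/16.

75/16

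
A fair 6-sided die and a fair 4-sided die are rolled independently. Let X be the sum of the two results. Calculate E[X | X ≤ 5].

P(X ≤ 5) = 5/12.
Σ over the event: 2·1/24 + 3·1/12 + 4·1/8 + 5·1/6 = 5/3.
E[X | X ≤ 5] = (5/3) / (5/12) = 4.

4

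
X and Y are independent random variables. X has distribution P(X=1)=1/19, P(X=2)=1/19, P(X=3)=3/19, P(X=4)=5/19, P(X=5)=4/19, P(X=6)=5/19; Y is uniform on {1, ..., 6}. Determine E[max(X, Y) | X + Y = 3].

2

P(X + Y = 3) = 1/57.
Summing max(X,Y)·P(x,y) over outcomes with X + Y = 3 gives 2/57.
E[max(X, Y) | X + Y = 3] = (2/57) / (1/57) = 2.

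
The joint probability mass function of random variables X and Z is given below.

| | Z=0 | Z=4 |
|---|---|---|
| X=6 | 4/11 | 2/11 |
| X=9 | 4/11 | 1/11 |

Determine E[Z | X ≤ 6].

4/3

P(X ≤ 6) = 6/11.
Σ Z·P over the event = 0·(4/11) + 4·(2/11) = 8/11.
E[Z | X ≤ 6] = (8/11) / (6/11) = 4/3.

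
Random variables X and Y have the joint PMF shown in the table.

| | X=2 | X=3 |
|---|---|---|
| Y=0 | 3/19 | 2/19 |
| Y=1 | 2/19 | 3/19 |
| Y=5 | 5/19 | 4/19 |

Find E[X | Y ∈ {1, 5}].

P(Y ∈ {1, 5}) = 14/19.
Σ X·P over the event = 2·(2/19) + 2·(5/19) + 3·(3/19) + 3·(4/19) = 35/19.
E[X | Y ∈ {1, 5}] = (35/19) / (14/19) = 5/2.

5/2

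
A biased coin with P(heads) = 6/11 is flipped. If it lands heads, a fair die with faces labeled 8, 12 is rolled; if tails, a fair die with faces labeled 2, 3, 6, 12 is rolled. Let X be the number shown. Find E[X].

355/44

E[X | heads] = (8+12)/2 = 10.
E[X | tails] = (2+3+6+12)/4 = 23/4.
By the law of total expectation,
E[X] = (6/11)·(10) + (5/11)·(23/4) = 355/44.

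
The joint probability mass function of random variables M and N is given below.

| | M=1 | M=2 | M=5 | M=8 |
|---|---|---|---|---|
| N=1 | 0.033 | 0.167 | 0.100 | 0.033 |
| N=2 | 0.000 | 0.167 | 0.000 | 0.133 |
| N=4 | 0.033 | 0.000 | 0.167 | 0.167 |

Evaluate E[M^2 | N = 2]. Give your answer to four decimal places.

P(N = 2) = 0.300.
Σ M^2·P over the event = 4·(0.167) + 64·(0.133) = 9.180.
E[M^2 | N = 2] = (9.180) / (0.300) = 30.6000.

30.6000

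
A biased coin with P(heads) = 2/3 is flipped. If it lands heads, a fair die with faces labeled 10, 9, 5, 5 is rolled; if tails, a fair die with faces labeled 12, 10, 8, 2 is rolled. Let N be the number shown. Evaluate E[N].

E[N | heads] = (10+9+5+5)/4 = 29/4.
E[N | tails] = (12+10+8+2)/4 = 8.
By the law of total expectation,
E[N] = (2/3)·(29/4) + (1/3)·(8) = 15/2.

15/2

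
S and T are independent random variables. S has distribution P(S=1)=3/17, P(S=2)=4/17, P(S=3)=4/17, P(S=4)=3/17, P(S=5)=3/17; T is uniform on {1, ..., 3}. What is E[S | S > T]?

113/30

P(S > T) = 10/17.
Summing S·P(x,y) over outcomes with S > T gives 113/51.
E[S | S > T] = (113/51) / (10/17) = 113/30.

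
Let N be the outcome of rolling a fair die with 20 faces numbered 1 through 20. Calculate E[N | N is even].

11

Given N is even, N is equally likely to be any of {2, 4, 6, 8, 10, 12, 14, 16, 18, 20}.
E[N | N is even] = (2 + 4 + 6 + 8 + 10 + 12 + 14 + 16 + 18 + 20) / 10 = 11.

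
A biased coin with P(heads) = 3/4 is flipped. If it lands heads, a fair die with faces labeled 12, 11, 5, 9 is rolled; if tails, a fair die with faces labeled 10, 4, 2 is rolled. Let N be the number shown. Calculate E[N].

E[N | heads] = (12+11+5+9)/4 = 37/4.
E[N | tails] = (10+4+2)/3 = 16/3.
By the law of total expectation,
E[N] = (3/4)·(37/4) + (1/4)·(16/3) = 397/48.

397/48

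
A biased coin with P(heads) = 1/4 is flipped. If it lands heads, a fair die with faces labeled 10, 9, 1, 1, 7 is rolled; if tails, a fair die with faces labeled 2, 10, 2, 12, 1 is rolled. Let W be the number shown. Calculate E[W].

109/20

E[W | heads] = (10+9+1+1+7)/5 = 28/5.
E[W | tails] = (2+10+2+12+1)/5 = 27/5.
By the law of total expectation,
E[W] = (1/4)·(28/5) + (3/4)·(27/5) = 109/20.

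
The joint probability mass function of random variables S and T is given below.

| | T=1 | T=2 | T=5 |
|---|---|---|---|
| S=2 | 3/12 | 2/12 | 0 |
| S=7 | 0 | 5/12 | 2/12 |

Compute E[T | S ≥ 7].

20/7

P(S ≥ 7) = 7/12.
Σ T·P over the event = 2·(5/12) + 5·(2/12) = 5/3.
E[T | S ≥ 7] = (5/3) / (7/12) = 20/7.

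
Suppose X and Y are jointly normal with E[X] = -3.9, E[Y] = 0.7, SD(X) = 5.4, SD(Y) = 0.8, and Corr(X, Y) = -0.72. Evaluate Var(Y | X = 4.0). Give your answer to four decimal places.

The conditional variance in a bivariate normal is σ_Y²(1 − ρ²), independent of x.
Var(Y | X=4.0) = (0.8)²·(1 − (-0.72)²) = 0.64·0.4816 = 0.3082.

0.3082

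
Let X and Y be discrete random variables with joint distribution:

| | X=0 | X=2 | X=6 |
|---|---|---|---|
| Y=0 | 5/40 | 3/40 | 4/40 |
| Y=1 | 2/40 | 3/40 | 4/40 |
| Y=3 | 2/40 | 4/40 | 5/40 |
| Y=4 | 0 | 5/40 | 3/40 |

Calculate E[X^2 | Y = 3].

P(Y = 3) = 11/40.
Σ X^2·P over the event = 0·(2/40) + 4·(4/40) + 36·(5/40) = 49/10.
E[X^2 | Y = 3] = (49/10) / (11/40) = 196/11.

196/11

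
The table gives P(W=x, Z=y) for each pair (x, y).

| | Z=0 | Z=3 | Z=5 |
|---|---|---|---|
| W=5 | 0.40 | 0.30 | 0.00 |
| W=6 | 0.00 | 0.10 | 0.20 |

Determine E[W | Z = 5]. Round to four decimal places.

6.0000

P(Z = 5) = 0.20.
Σ W·P over the event = 6·(0.20) = 1.20.
E[W | Z = 5] = (1.20) / (0.20) = 6.0000.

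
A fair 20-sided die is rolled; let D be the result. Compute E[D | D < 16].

P(D < 16) = 3/4.
E[D | D < 16] = (6) / (3/4) = 8.

8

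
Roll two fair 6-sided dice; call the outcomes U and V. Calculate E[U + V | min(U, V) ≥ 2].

8

P(min(U, V) ≥ 2) = 25/36.
Summing (U+V)·P(x,y) over outcomes with min(U, V) ≥ 2 gives 50/9.
E[U + V | min(U, V) ≥ 2] = (50/9) / (25/36) = 8.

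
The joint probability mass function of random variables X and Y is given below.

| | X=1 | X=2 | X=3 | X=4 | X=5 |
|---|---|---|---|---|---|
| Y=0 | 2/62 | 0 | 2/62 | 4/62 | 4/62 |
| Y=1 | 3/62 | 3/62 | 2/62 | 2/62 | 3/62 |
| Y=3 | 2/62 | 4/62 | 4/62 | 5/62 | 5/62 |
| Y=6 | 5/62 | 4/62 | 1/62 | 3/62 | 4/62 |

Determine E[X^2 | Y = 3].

P(Y = 3) = 10/31.
Summing X^2·P(X=x,Y=y) over the conditioning event gives 259/62.
E[X^2 | Y = 3] = (259/62) / (10/31) = 259/20.

259/20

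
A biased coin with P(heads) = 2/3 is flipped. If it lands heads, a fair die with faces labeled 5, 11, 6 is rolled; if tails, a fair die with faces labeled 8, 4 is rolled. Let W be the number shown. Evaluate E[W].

E[W | heads] = (5+11+6)/3 = 22/3.
E[W | tails] = (8+4)/2 = 6.
By the law of total expectation,
E[W] = (2/3)·(22/3) + (1/3)·(6) = 62/9.

62/9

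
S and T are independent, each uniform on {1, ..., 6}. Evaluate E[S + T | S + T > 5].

106/13

P(S + T > 5) = 13/18.
Summing (S+T)·P(x,y) over outcomes with S + T > 5 gives 53/9.
E[S + T | S + T > 5] = (53/9) / (13/18) = 106/13.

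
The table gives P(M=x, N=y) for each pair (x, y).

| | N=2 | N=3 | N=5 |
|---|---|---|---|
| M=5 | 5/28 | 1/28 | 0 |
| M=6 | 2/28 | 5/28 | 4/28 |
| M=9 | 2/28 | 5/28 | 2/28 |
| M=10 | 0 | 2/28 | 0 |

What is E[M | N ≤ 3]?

P(N ≤ 3) = 11/14.
Σ M·P over the event = 5·(5/28) + 5·(1/28) + 6·(2/28) + 6·(5/28) + 9·(2/28) + 9·(5/28) + 10·(2/28) = 155/28.
E[M | N ≤ 3] = (155/28) / (11/14) = 155/22.

155/22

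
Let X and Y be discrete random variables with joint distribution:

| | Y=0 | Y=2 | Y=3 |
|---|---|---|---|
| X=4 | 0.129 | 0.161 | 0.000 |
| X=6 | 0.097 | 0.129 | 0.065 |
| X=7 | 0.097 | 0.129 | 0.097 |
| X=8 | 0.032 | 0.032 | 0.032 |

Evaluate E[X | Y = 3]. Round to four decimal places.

6.8299

P(Y = 3) = 0.194.
Σ X·P over the event = 6·(0.065) + 7·(0.097) + 8·(0.032) = 1.325.
E[X | Y = 3] = (1.325) / (0.194) = 6.8299.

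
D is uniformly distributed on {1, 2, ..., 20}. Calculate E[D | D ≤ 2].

Given D ≤ 2, D is equally likely to be any of {1, 2}.
E[D | D ≤ 2] = (1 + 2) / 2 = 3/2.

3/2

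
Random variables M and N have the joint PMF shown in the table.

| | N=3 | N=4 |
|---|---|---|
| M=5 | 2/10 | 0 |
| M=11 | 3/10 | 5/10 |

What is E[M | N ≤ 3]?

P(N ≤ 3) = 1/2.
Summing M·P(M=x,N=y) over the conditioning event gives 43/10.
E[M | N ≤ 3] = (43/10) / (1/2) = 43/5.

43/5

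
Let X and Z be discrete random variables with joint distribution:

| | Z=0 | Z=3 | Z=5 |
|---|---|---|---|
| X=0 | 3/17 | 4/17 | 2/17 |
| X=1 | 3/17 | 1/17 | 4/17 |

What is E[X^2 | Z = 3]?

1/5

P(Z = 3) = 5/17.
Summing X^2·P(X=x,Z=y) over the conditioning event gives 1/17.
E[X^2 | Z = 3] = (1/17) / (5/17) = 1/5.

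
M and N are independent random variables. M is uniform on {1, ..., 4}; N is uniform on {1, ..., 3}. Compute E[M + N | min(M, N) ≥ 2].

11/2

Outcomes with min(M, N) ≥ 2: (2,2), (2,3), (3,2), (3,3), (4,2), (4,3), each with probability 1/12.
E[M + N | min(M, N) ≥ 2] = (4 + 5 + 5 + 6 + 6 + 7) / 6 = 11/2.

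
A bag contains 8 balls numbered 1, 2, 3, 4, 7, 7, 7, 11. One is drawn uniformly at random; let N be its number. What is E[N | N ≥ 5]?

8

P(N ≥ 5) = 1/2.
Σ over the event: 7·3/8 + 11·1/8 = 4.
E[N | N ≥ 5] = (4) / (1/2) = 8.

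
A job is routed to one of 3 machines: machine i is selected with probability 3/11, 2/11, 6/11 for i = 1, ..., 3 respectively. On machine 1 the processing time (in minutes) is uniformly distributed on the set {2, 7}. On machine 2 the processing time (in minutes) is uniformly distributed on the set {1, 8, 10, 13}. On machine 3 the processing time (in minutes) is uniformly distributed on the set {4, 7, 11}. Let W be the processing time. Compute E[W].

147/22

E[W | machine 1] = (2+7)/2 = 9/2.
E[W | machine 2] = (1+8+10+13)/4 = 8.
E[W | machine 3] = (4+7+11)/3 = 22/3.
E[W] = (3/11)·(9/2) + (2/11)·(8) + (6/11)·(22/3) = 147/22.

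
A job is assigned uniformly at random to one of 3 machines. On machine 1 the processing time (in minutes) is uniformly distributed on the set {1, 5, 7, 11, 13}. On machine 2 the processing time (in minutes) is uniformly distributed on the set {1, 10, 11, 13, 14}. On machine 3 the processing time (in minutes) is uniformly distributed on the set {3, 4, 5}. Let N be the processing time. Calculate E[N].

E[N | machine 1] = (1+5+7+11+13)/5 = 37/5.
E[N | machine 2] = (1+10+11+13+14)/5 = 49/5.
E[N | machine 3] = (3+4+5)/3 = 4.
E[N] = (1/3)·(37/5) + (1/3)·(49/5) + (1/3)·(4) = 106/15.

106/15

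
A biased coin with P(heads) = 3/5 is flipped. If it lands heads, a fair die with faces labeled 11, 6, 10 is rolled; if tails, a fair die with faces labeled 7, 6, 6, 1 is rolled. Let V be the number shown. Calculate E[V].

E[V | heads] = (11+6+10)/3 = 9.
E[V | tails] = (7+6+6+1)/4 = 5.
By the law of total expectation,
E[V] = (3/5)·(9) + (2/5)·(5) = 37/5.

37/5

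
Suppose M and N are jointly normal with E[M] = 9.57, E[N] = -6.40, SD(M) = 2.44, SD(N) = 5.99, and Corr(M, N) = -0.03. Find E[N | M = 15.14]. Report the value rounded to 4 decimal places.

-6.8102

The regression of N on M has slope ρ·σ_N/σ_M and passes through (μ_M, μ_N).
E[N | M=15.14] = -6.40 + (-0.03)·(5.99/2.44)·(15.14 − (9.57)) = -6.40 + (-0.073648)·(5.57) = -6.8102.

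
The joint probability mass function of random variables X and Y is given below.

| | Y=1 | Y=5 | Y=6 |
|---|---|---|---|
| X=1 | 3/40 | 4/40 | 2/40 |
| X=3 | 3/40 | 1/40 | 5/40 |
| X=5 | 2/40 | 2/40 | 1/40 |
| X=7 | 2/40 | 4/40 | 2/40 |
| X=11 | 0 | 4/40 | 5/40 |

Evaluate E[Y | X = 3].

P(X = 3) = 9/40.
Σ Y·P over the event = 1·(3/40) + 5·(1/40) + 6·(5/40) = 19/20.
E[Y | X = 3] = (19/20) / (9/40) = 38/9.

38/9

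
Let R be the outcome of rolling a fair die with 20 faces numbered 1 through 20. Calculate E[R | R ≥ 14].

Given R ≥ 14, R is equally likely to be any of {14, 15, 16, 17, 18, 19, 20}.
E[R | R ≥ 14] = (14 + 15 + 16 + 17 + 18 + 19 + 20) / 7 = 17.

17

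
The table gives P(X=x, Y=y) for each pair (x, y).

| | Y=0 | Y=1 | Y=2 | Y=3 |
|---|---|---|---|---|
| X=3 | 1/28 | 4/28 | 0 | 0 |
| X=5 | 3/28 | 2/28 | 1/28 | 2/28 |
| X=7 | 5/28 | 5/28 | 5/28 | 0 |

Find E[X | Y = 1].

P(Y = 1) = 11/28.
Σ X·P over the event = 3·(4/28) + 5·(2/28) + 7·(5/28) = 57/28.
E[X | Y = 1] = (57/28) / (11/28) = 57/11.

57/11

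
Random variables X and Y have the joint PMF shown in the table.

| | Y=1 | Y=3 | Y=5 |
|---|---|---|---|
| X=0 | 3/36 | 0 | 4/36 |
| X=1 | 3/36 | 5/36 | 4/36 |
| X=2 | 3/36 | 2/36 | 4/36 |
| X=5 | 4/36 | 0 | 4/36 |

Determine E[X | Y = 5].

P(Y = 5) = 4/9.
Σ X·P over the event = 0·(4/36) + 1·(4/36) + 2·(4/36) + 5·(4/36) = 8/9.
E[X | Y = 5] = (8/9) / (4/9) = 2.

2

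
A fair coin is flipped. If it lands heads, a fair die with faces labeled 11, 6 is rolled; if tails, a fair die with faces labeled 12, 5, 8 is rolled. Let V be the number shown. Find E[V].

E[V | heads] = (11+6)/2 = 17/2.
E[V | tails] = (12+5+8)/3 = 25/3.
E[V] = (1/2)·(17/2) + (1/2)·(25/3) = 101/12.

101/12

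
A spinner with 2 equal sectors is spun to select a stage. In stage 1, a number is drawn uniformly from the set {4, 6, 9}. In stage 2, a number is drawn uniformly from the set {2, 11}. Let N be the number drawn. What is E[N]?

77/12

E[N | stage 1] = (4+6+9)/3 = 19/3.
E[N | stage 2] = (2+11)/2 = 13/2.
By the law of total expectation,
E[N] = (1/2)·(19/3) + (1/2)·(13/2) = 77/12.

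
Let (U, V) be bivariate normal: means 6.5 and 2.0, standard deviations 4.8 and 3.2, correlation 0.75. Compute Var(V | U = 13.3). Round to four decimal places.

4.4800

Var(V | U=x) = (1 − ρ²)·σ_V².
Var(V | U=13.3) = (3.2)²·(1 − (0.75)²) = 10.24·0.4375 = 4.4800.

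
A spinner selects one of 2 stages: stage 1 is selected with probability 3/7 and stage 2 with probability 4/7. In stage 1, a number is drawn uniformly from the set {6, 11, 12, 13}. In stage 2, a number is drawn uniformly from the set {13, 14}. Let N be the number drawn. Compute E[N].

E[N | stage 1] = (6+11+12+13)/4 = 21/2.
E[N | stage 2] = (13+14)/2 = 27/2.
By the law of total expectation,
E[N] = (3/7)·(21/2) + (4/7)·(27/2) = 171/14.

171/14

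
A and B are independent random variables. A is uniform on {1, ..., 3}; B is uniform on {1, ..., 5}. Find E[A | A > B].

Outcomes with A > B: (2,1), (3,1), (3,2), each with probability 1/15.
E[A | A > B] = (2 + 3 + 3) / 3 = 8/3.

8/3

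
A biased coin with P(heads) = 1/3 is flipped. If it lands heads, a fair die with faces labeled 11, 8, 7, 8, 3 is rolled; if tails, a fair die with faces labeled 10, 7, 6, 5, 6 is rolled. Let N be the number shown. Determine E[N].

E[N | heads] = (11+8+7+8+3)/5 = 37/5.
E[N | tails] = (10+7+6+5+6)/5 = 34/5.
By the law of total expectation,
E[N] = (1/3)·(37/5) + (2/3)·(34/5) = 7.

7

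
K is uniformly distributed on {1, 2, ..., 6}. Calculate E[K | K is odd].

3

Given K is odd, K is equally likely to be any of {1, 3, 5}.
E[K | K is odd] = (1 + 3 + 5) / 3 = 3.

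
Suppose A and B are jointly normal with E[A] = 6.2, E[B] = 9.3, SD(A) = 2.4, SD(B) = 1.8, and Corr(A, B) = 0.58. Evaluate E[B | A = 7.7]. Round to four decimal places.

9.9525

For a bivariate normal, E[B | A=x] = μ_B + ρ·(σ_B/σ_A)·(x − μ_A).
E[B | A=7.7] = 9.3 + (0.58)·(1.8/2.4)·(7.7 − (6.2)) = 9.3 + (0.435)·(1.5) = 9.9525.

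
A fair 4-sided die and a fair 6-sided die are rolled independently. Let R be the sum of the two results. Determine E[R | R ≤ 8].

P(R ≤ 8) = 7/8.
Σ over the event: 2·1/24 + 3·1/12 + 4·1/8 + 5·1/6 + 6·1/6 + 7·1/6 + 8·1/8 = 29/6.
E[R | R ≤ 8] = (29/6) / (7/8) = 116/21.

116/21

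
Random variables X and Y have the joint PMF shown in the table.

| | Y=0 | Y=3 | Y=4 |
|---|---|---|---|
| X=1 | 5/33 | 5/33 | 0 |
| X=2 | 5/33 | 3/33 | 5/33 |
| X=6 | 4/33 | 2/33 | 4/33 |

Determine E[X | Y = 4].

34/9

P(Y = 4) = 3/11.
Summing X·P(X=x,Y=y) over the conditioning event gives 34/33.
E[X | Y = 4] = (34/33) / (3/11) = 34/9.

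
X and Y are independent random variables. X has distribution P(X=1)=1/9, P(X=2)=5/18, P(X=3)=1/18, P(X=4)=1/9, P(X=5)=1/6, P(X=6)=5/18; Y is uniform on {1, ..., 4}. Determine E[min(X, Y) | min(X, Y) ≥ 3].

P(min(X, Y) ≥ 3) = 11/36.
Summing min(X,Y)·P(x,y) over outcomes with min(X, Y) ≥ 3 gives 19/18.
E[min(X, Y) | min(X, Y) ≥ 3] = (19/18) / (11/36) = 38/11.

38/11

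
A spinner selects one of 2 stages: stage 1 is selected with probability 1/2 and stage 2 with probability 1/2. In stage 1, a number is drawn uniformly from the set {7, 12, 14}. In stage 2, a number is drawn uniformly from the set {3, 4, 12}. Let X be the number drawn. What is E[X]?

26/3

E[X | stage 1] = (7+12+14)/3 = 11.
E[X | stage 2] = (3+4+12)/3 = 19/3.
By the law of total expectation,
E[X] = (1/2)·(11) + (1/2)·(19/3) = 26/3.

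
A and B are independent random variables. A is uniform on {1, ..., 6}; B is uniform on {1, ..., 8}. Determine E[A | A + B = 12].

5

Outcomes with A + B = 12: (4,8), (5,7), (6,6), each with probability 1/48.
E[A | A + B = 12] = (4 + 5 + 6) / 3 = 5.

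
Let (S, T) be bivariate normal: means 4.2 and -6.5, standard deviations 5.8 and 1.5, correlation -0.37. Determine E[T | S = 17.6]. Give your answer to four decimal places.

The regression of T on S has slope ρ·σ_T/σ_S and passes through (μ_S, μ_T).
E[T | S=17.6] = -6.5 + (-0.37)·(1.5/5.8)·(17.6 − (4.2)) = -6.5 + (-0.09569)·(13.4) = -7.7822.

-7.7822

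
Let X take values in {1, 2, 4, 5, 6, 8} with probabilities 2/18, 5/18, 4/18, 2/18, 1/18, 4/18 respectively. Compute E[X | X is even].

32/7

P(X is even) = 7/9.
Σ over the event: 2·5/18 + 4·2/9 + 6·1/18 + 8·2/9 = 32/9.
E[X | X is even] = (32/9) / (7/9) = 32/7.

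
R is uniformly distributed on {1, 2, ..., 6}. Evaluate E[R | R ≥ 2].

4

Given R ≥ 2, R is equally likely to be any of {2, 3, 4, 5, 6}.
E[R | R ≥ 2] = (2 + 3 + 4 + 5 + 6) / 5 = 4.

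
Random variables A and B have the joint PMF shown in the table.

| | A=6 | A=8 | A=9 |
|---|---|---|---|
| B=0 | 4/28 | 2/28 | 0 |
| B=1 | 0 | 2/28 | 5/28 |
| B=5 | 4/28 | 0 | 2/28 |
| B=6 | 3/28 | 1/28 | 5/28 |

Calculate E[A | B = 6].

P(B = 6) = 9/28.
Summing A·P(A=x,B=y) over the conditioning event gives 71/28.
E[A | B = 6] = (71/28) / (9/28) = 71/9.

71/9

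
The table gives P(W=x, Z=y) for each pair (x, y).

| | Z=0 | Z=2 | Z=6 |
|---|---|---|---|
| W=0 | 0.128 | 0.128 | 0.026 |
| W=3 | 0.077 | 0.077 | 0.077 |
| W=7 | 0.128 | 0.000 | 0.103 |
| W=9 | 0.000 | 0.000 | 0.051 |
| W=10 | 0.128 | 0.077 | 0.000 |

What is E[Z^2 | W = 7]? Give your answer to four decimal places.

16.0519

P(W = 7) = 0.231.
Summing Z^2·P(W=x,Z=y) over the conditioning event gives 3.708.
E[Z^2 | W = 7] = (3.708) / (0.231) = 16.0519.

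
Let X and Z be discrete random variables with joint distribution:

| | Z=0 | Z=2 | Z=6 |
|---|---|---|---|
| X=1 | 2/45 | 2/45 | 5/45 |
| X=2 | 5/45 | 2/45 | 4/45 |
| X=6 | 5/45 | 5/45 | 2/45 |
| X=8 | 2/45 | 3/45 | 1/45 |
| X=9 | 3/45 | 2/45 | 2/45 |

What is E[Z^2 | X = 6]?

P(X = 6) = 4/15.
Σ Z^2·P over the event = 0·(5/45) + 4·(5/45) + 36·(2/45) = 92/45.
E[Z^2 | X = 6] = (92/45) / (4/15) = 23/3.

23/3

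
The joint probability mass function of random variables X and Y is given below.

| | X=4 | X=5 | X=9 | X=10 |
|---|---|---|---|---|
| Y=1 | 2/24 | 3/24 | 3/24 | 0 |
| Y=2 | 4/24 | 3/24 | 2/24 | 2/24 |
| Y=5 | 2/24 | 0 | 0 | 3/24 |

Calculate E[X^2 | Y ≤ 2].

P(Y ≤ 2) = 19/24.
Summing X^2·P(X=x,Y=y) over the conditioning event gives 851/24.
E[X^2 | Y ≤ 2] = (851/24) / (19/24) = 851/19.

851/19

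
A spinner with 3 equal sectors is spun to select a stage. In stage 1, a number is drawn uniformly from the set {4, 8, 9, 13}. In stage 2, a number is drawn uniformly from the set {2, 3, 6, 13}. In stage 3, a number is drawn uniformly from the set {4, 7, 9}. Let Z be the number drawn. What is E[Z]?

E[Z | stage 1] = (4+8+9+13)/4 = 17/2.
E[Z | stage 2] = (2+3+6+13)/4 = 6.
E[Z | stage 3] = (4+7+9)/3 = 20/3.
E[Z] = (1/3)·(17/2) + (1/3)·(6) + (1/3)·(20/3) = 127/18.

127/18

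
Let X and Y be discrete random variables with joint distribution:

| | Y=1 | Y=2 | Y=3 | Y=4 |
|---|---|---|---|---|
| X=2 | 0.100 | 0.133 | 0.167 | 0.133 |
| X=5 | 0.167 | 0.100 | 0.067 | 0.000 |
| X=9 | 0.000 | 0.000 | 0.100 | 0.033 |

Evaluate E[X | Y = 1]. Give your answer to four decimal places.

3.8764

P(Y = 1) = 0.267.
Σ X·P over the event = 2·(0.100) + 5·(0.167) = 1.035.
E[X | Y = 1] = (1.035) / (0.267) = 3.8764.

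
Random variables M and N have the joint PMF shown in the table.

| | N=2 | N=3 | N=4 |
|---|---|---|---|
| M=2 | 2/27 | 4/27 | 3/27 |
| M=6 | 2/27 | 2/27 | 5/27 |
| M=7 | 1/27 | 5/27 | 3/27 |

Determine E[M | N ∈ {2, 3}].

39/8

P(N ∈ {2, 3}) = 16/27.
Σ M·P over the event = 2·(2/27) + 2·(4/27) + 6·(2/27) + 6·(2/27) + 7·(1/27) + 7·(5/27) = 26/9.
E[M | N ∈ {2, 3}] = (26/9) / (16/27) = 39/8.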